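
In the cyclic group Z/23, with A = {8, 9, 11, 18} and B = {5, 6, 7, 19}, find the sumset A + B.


Work in Z/23Z: reduce every sum a + b modulo 23.
Enumerate all 16 pairs:
a = 8: 8+5=13, 8+6=14, 8+7=15, 8+19=4
a = 9: 9+5=14, 9+6=15, 9+7=16, 9+19=5
a = 11: 11+5=16, 11+6=17, 11+7=18, 11+19=7
a = 18: 18+5=0, 18+6=1, 18+7=2, 18+19=14
Distinct residues collected: {0, 1, 2, 4, 5, 7, 13, 14, 15, 16, 17, 18}
|A + B| = 12 (out of 23 total residues).

A + B = {0, 1, 2, 4, 5, 7, 13, 14, 15, 16, 17, 18}


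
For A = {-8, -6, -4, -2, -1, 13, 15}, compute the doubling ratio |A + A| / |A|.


|A| = 7.
Compute A + A by enumerating all 49 pairs.
A + A = {-16, -14, -12, -10, -9, -8, -7, -6, -5, -4, -3, -2, 5, 7, 9, 11, 12, 13, 14, 26, 28, 30}, so |A + A| = 22.
K = |A + A| / |A| = 22/7 (already in lowest terms) ≈ 3.1429.
Reference: AP of size 7 gives K = 13/7 ≈ 1.8571; a fully generic set of size 7 gives K ≈ 4.0000.

|A| = 7, |A + A| = 22, K = 22/7.


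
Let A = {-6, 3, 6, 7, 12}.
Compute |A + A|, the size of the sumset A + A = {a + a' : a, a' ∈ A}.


A + A = {a + a' : a, a' ∈ A}; |A| = 5.
General bounds: 2|A| - 1 ≤ |A + A| ≤ |A|(|A|+1)/2, i.e. 9 ≤ |A + A| ≤ 15.
Lower bound 2|A|-1 is attained iff A is an arithmetic progression.
Enumerate sums a + a' for a ≤ a' (symmetric, so this suffices):
a = -6: -6+-6=-12, -6+3=-3, -6+6=0, -6+7=1, -6+12=6
a = 3: 3+3=6, 3+6=9, 3+7=10, 3+12=15
a = 6: 6+6=12, 6+7=13, 6+12=18
a = 7: 7+7=14, 7+12=19
a = 12: 12+12=24
Distinct sums: {-12, -3, 0, 1, 6, 9, 10, 12, 13, 14, 15, 18, 19, 24}
|A + A| = 14

|A + A| = 14


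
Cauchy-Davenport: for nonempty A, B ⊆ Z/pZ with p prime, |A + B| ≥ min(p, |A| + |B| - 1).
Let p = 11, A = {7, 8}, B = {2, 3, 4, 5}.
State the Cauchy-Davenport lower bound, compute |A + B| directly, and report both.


Cauchy-Davenport: |A + B| ≥ min(p, |A| + |B| - 1) for A, B nonempty in Z/pZ.
|A| = 2, |B| = 4, p = 11.
CD lower bound = min(11, 2 + 4 - 1) = min(11, 5) = 5.
Compute A + B mod 11 directly:
a = 7: 7+2=9, 7+3=10, 7+4=0, 7+5=1
a = 8: 8+2=10, 8+3=0, 8+4=1, 8+5=2
A + B = {0, 1, 2, 9, 10}, so |A + B| = 5.
Verify: 5 ≥ 5? Yes ✓.

CD lower bound = 5, actual |A + B| = 5.


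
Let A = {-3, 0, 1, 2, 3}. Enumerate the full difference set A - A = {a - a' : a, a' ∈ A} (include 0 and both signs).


A - A = {a - a' : a, a' ∈ A}.
Compute a - a' for each ordered pair (a, a'):
a = -3: -3--3=0, -3-0=-3, -3-1=-4, -3-2=-5, -3-3=-6
a = 0: 0--3=3, 0-0=0, 0-1=-1, 0-2=-2, 0-3=-3
a = 1: 1--3=4, 1-0=1, 1-1=0, 1-2=-1, 1-3=-2
a = 2: 2--3=5, 2-0=2, 2-1=1, 2-2=0, 2-3=-1
a = 3: 3--3=6, 3-0=3, 3-1=2, 3-2=1, 3-3=0
Collecting distinct values (and noting 0 appears from a-a):
A - A = {-6, -5, -4, -3, -2, -1, 0, 1, 2, 3, 4, 5, 6}
|A - A| = 13

A - A = {-6, -5, -4, -3, -2, -1, 0, 1, 2, 3, 4, 5, 6}


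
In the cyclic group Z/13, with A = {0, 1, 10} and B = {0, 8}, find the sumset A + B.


Work in Z/13Z: reduce every sum a + b modulo 13.
Enumerate all 6 pairs:
a = 0: 0+0=0, 0+8=8
a = 1: 1+0=1, 1+8=9
a = 10: 10+0=10, 10+8=5
Distinct residues collected: {0, 1, 5, 8, 9, 10}
|A + B| = 6 (out of 13 total residues).

A + B = {0, 1, 5, 8, 9, 10}


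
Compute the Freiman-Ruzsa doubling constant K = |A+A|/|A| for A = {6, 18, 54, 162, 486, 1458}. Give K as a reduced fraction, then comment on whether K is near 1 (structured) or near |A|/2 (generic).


|A| = 6.
Compute A + A by enumerating all 36 pairs.
A + A = {12, 24, 36, 60, 72, 108, 168, 180, 216, 324, 492, 504, 540, 648, 972, 1464, 1476, 1512, 1620, 1944, 2916}, so |A + A| = 21.
K = |A + A| / |A| = 21/6 = 7/2 ≈ 3.5000.
Reference: AP of size 6 gives K = 11/6 ≈ 1.8333; a fully generic set of size 6 gives K ≈ 3.5000.

|A| = 6, |A + A| = 21, K = 21/6 = 7/2.


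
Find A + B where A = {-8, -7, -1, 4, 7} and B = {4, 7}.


A + B = {a + b : a ∈ A, b ∈ B}.
Enumerate all |A|·|B| = 5·2 = 10 pairs (a, b) and collect distinct sums.
a = -8: -8+4=-4, -8+7=-1
a = -7: -7+4=-3, -7+7=0
a = -1: -1+4=3, -1+7=6
a = 4: 4+4=8, 4+7=11
a = 7: 7+4=11, 7+7=14
Collecting distinct sums: A + B = {-4, -3, -1, 0, 3, 6, 8, 11, 14}
|A + B| = 9

A + B = {-4, -3, -1, 0, 3, 6, 8, 11, 14}


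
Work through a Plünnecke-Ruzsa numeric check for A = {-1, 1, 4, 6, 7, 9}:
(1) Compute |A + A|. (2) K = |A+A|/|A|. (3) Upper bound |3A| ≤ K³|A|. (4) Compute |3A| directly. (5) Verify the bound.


|A| = 6.
Step 1: Compute A + A by enumerating all 36 pairs.
A + A = {-2, 0, 2, 3, 5, 6, 7, 8, 10, 11, 12, 13, 14, 15, 16, 18}, so |A + A| = 16.
Step 2: Doubling constant K = |A + A|/|A| = 16/6 = 16/6 ≈ 2.6667.
Step 3: Plünnecke-Ruzsa gives |3A| ≤ K³·|A| = (2.6667)³ · 6 ≈ 113.7778.
Step 4: Compute 3A = A + A + A directly by enumerating all triples (a,b,c) ∈ A³; |3A| = 28.
Step 5: Check 28 ≤ 113.7778? Yes ✓.

K = 16/6, Plünnecke-Ruzsa bound K³|A| ≈ 113.7778, |3A| = 28, inequality holds.


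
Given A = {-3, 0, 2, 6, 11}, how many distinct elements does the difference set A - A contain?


A - A = {a - a' : a, a' ∈ A}; |A| = 5.
Bounds: 2|A|-1 ≤ |A - A| ≤ |A|² - |A| + 1, i.e. 9 ≤ |A - A| ≤ 21.
Note: 0 ∈ A - A always (from a - a). The set is symmetric: if d ∈ A - A then -d ∈ A - A.
Enumerate nonzero differences d = a - a' with a > a' (then include -d):
Positive differences: {2, 3, 4, 5, 6, 9, 11, 14}
Full difference set: {0} ∪ (positive diffs) ∪ (negative diffs).
|A - A| = 1 + 2·8 = 17 (matches direct enumeration: 17).

|A - A| = 17


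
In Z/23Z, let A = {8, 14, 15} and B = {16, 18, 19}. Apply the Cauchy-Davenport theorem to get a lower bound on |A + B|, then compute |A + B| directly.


Cauchy-Davenport: |A + B| ≥ min(p, |A| + |B| - 1) for A, B nonempty in Z/pZ.
|A| = 3, |B| = 3, p = 23.
CD lower bound = min(23, 3 + 3 - 1) = min(23, 5) = 5.
Compute A + B mod 23 directly:
a = 8: 8+16=1, 8+18=3, 8+19=4
a = 14: 14+16=7, 14+18=9, 14+19=10
a = 15: 15+16=8, 15+18=10, 15+19=11
A + B = {1, 3, 4, 7, 8, 9, 10, 11}, so |A + B| = 8.
Verify: 8 ≥ 5? Yes ✓.

CD lower bound = 5, actual |A + B| = 8.


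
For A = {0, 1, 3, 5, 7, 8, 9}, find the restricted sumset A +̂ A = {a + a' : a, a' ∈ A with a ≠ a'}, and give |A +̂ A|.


Restricted sumset: A +̂ A = {a + a' : a ∈ A, a' ∈ A, a ≠ a'}.
Equivalently, take A + A and drop any sum 2a that is achievable ONLY as a + a for a ∈ A (i.e. sums representable only with equal summands).
Enumerate pairs (a, a') with a < a' (symmetric, so each unordered pair gives one sum; this covers all a ≠ a'):
  0 + 1 = 1
  0 + 3 = 3
  0 + 5 = 5
  0 + 7 = 7
  0 + 8 = 8
  0 + 9 = 9
  1 + 3 = 4
  1 + 5 = 6
  1 + 7 = 8
  1 + 8 = 9
  1 + 9 = 10
  3 + 5 = 8
  3 + 7 = 10
  3 + 8 = 11
  3 + 9 = 12
  5 + 7 = 12
  5 + 8 = 13
  5 + 9 = 14
  7 + 8 = 15
  7 + 9 = 16
  8 + 9 = 17
Collected distinct sums: {1, 3, 4, 5, 6, 7, 8, 9, 10, 11, 12, 13, 14, 15, 16, 17}
|A +̂ A| = 16
(Reference bound: |A +̂ A| ≥ 2|A| - 3 for |A| ≥ 2, with |A| = 7 giving ≥ 11.)

|A +̂ A| = 16


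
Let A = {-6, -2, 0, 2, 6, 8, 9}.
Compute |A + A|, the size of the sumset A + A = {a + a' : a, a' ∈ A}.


A + A = {a + a' : a, a' ∈ A}; |A| = 7.
General bounds: 2|A| - 1 ≤ |A + A| ≤ |A|(|A|+1)/2, i.e. 13 ≤ |A + A| ≤ 28.
Lower bound 2|A|-1 is attained iff A is an arithmetic progression.
Enumerate sums a + a' for a ≤ a' (symmetric, so this suffices):
a = -6: -6+-6=-12, -6+-2=-8, -6+0=-6, -6+2=-4, -6+6=0, -6+8=2, -6+9=3
a = -2: -2+-2=-4, -2+0=-2, -2+2=0, -2+6=4, -2+8=6, -2+9=7
a = 0: 0+0=0, 0+2=2, 0+6=6, 0+8=8, 0+9=9
a = 2: 2+2=4, 2+6=8, 2+8=10, 2+9=11
a = 6: 6+6=12, 6+8=14, 6+9=15
a = 8: 8+8=16, 8+9=17
a = 9: 9+9=18
Distinct sums: {-12, -8, -6, -4, -2, 0, 2, 3, 4, 6, 7, 8, 9, 10, 11, 12, 14, 15, 16, 17, 18}
|A + A| = 21

|A + A| = 21


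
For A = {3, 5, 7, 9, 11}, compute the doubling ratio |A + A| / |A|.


|A| = 5.
Compute A + A by enumerating all 25 pairs.
A + A = {6, 8, 10, 12, 14, 16, 18, 20, 22}, so |A + A| = 9.
K = |A + A| / |A| = 9/5 (already in lowest terms) ≈ 1.8000.
Reference: AP of size 5 gives K = 9/5 ≈ 1.8000; a fully generic set of size 5 gives K ≈ 3.0000.

|A| = 5, |A + A| = 9, K = 9/5.


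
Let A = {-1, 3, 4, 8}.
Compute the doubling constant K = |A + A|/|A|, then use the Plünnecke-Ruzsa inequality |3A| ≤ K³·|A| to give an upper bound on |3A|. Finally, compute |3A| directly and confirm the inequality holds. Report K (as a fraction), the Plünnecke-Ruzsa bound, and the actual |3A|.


|A| = 4.
Step 1: Compute A + A by enumerating all 16 pairs.
A + A = {-2, 2, 3, 6, 7, 8, 11, 12, 16}, so |A + A| = 9.
Step 2: Doubling constant K = |A + A|/|A| = 9/4 = 9/4 ≈ 2.2500.
Step 3: Plünnecke-Ruzsa gives |3A| ≤ K³·|A| = (2.2500)³ · 4 ≈ 45.5625.
Step 4: Compute 3A = A + A + A directly by enumerating all triples (a,b,c) ∈ A³; |3A| = 16.
Step 5: Check 16 ≤ 45.5625? Yes ✓.

K = 9/4, Plünnecke-Ruzsa bound K³|A| ≈ 45.5625, |3A| = 16, inequality holds.


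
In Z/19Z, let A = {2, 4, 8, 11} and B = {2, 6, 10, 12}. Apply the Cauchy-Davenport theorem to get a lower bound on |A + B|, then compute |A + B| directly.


Cauchy-Davenport: |A + B| ≥ min(p, |A| + |B| - 1) for A, B nonempty in Z/pZ.
|A| = 4, |B| = 4, p = 19.
CD lower bound = min(19, 4 + 4 - 1) = min(19, 7) = 7.
Compute A + B mod 19 directly:
a = 2: 2+2=4, 2+6=8, 2+10=12, 2+12=14
a = 4: 4+2=6, 4+6=10, 4+10=14, 4+12=16
a = 8: 8+2=10, 8+6=14, 8+10=18, 8+12=1
a = 11: 11+2=13, 11+6=17, 11+10=2, 11+12=4
A + B = {1, 2, 4, 6, 8, 10, 12, 13, 14, 16, 17, 18}, so |A + B| = 12.
Verify: 12 ≥ 7? Yes ✓.

CD lower bound = 7, actual |A + B| = 12.


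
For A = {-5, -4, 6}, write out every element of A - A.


A - A = {a - a' : a, a' ∈ A}.
Compute a - a' for each ordered pair (a, a'):
a = -5: -5--5=0, -5--4=-1, -5-6=-11
a = -4: -4--5=1, -4--4=0, -4-6=-10
a = 6: 6--5=11, 6--4=10, 6-6=0
Collecting distinct values (and noting 0 appears from a-a):
A - A = {-11, -10, -1, 0, 1, 10, 11}
|A - A| = 7

A - A = {-11, -10, -1, 0, 1, 10, 11}


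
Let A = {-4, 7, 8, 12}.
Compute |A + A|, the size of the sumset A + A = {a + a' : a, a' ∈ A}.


A + A = {a + a' : a, a' ∈ A}; |A| = 4.
General bounds: 2|A| - 1 ≤ |A + A| ≤ |A|(|A|+1)/2, i.e. 7 ≤ |A + A| ≤ 10.
Lower bound 2|A|-1 is attained iff A is an arithmetic progression.
Enumerate sums a + a' for a ≤ a' (symmetric, so this suffices):
a = -4: -4+-4=-8, -4+7=3, -4+8=4, -4+12=8
a = 7: 7+7=14, 7+8=15, 7+12=19
a = 8: 8+8=16, 8+12=20
a = 12: 12+12=24
Distinct sums: {-8, 3, 4, 8, 14, 15, 16, 19, 20, 24}
|A + A| = 10

|A + A| = 10


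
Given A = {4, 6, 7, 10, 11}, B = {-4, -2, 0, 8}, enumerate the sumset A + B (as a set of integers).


A + B = {a + b : a ∈ A, b ∈ B}.
Enumerate all |A|·|B| = 5·4 = 20 pairs (a, b) and collect distinct sums.
a = 4: 4+-4=0, 4+-2=2, 4+0=4, 4+8=12
a = 6: 6+-4=2, 6+-2=4, 6+0=6, 6+8=14
a = 7: 7+-4=3, 7+-2=5, 7+0=7, 7+8=15
a = 10: 10+-4=6, 10+-2=8, 10+0=10, 10+8=18
a = 11: 11+-4=7, 11+-2=9, 11+0=11, 11+8=19
Collecting distinct sums: A + B = {0, 2, 3, 4, 5, 6, 7, 8, 9, 10, 11, 12, 14, 15, 18, 19}
|A + B| = 16

A + B = {0, 2, 3, 4, 5, 6, 7, 8, 9, 10, 11, 12, 14, 15, 18, 19}


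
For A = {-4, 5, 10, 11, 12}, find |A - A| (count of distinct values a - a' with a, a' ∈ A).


A - A = {a - a' : a, a' ∈ A}; |A| = 5.
Bounds: 2|A|-1 ≤ |A - A| ≤ |A|² - |A| + 1, i.e. 9 ≤ |A - A| ≤ 21.
Note: 0 ∈ A - A always (from a - a). The set is symmetric: if d ∈ A - A then -d ∈ A - A.
Enumerate nonzero differences d = a - a' with a > a' (then include -d):
Positive differences: {1, 2, 5, 6, 7, 9, 14, 15, 16}
Full difference set: {0} ∪ (positive diffs) ∪ (negative diffs).
|A - A| = 1 + 2·9 = 19 (matches direct enumeration: 19).

|A - A| = 19


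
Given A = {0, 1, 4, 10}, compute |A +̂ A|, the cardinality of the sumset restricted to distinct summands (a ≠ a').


Restricted sumset: A +̂ A = {a + a' : a ∈ A, a' ∈ A, a ≠ a'}.
Equivalently, take A + A and drop any sum 2a that is achievable ONLY as a + a for a ∈ A (i.e. sums representable only with equal summands).
Enumerate pairs (a, a') with a < a' (symmetric, so each unordered pair gives one sum; this covers all a ≠ a'):
  0 + 1 = 1
  0 + 4 = 4
  0 + 10 = 10
  1 + 4 = 5
  1 + 10 = 11
  4 + 10 = 14
Collected distinct sums: {1, 4, 5, 10, 11, 14}
|A +̂ A| = 6
(Reference bound: |A +̂ A| ≥ 2|A| - 3 for |A| ≥ 2, with |A| = 4 giving ≥ 5.)

|A +̂ A| = 6


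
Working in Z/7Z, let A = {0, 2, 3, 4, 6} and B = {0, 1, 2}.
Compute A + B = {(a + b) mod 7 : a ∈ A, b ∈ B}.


Work in Z/7Z: reduce every sum a + b modulo 7.
Enumerate all 15 pairs:
a = 0: 0+0=0, 0+1=1, 0+2=2
a = 2: 2+0=2, 2+1=3, 2+2=4
a = 3: 3+0=3, 3+1=4, 3+2=5
a = 4: 4+0=4, 4+1=5, 4+2=6
a = 6: 6+0=6, 6+1=0, 6+2=1
Distinct residues collected: {0, 1, 2, 3, 4, 5, 6}
|A + B| = 7 (out of 7 total residues).

A + B = {0, 1, 2, 3, 4, 5, 6}


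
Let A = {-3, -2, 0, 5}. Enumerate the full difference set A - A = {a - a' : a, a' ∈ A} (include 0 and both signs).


A - A = {a - a' : a, a' ∈ A}.
Compute a - a' for each ordered pair (a, a'):
a = -3: -3--3=0, -3--2=-1, -3-0=-3, -3-5=-8
a = -2: -2--3=1, -2--2=0, -2-0=-2, -2-5=-7
a = 0: 0--3=3, 0--2=2, 0-0=0, 0-5=-5
a = 5: 5--3=8, 5--2=7, 5-0=5, 5-5=0
Collecting distinct values (and noting 0 appears from a-a):
A - A = {-8, -7, -5, -3, -2, -1, 0, 1, 2, 3, 5, 7, 8}
|A - A| = 13

A - A = {-8, -7, -5, -3, -2, -1, 0, 1, 2, 3, 5, 7, 8}


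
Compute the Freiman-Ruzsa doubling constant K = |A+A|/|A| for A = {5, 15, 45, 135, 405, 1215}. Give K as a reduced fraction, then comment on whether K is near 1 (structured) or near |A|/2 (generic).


|A| = 6.
Compute A + A by enumerating all 36 pairs.
A + A = {10, 20, 30, 50, 60, 90, 140, 150, 180, 270, 410, 420, 450, 540, 810, 1220, 1230, 1260, 1350, 1620, 2430}, so |A + A| = 21.
K = |A + A| / |A| = 21/6 = 7/2 ≈ 3.5000.
Reference: AP of size 6 gives K = 11/6 ≈ 1.8333; a fully generic set of size 6 gives K ≈ 3.5000.

|A| = 6, |A + A| = 21, K = 21/6 = 7/2.


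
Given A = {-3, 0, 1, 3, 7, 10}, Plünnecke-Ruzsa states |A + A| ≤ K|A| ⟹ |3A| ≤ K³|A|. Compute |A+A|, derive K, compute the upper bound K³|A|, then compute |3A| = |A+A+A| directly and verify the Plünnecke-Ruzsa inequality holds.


|A| = 6.
Step 1: Compute A + A by enumerating all 36 pairs.
A + A = {-6, -3, -2, 0, 1, 2, 3, 4, 6, 7, 8, 10, 11, 13, 14, 17, 20}, so |A + A| = 17.
Step 2: Doubling constant K = |A + A|/|A| = 17/6 = 17/6 ≈ 2.8333.
Step 3: Plünnecke-Ruzsa gives |3A| ≤ K³·|A| = (2.8333)³ · 6 ≈ 136.4722.
Step 4: Compute 3A = A + A + A directly by enumerating all triples (a,b,c) ∈ A³; |3A| = 31.
Step 5: Check 31 ≤ 136.4722? Yes ✓.

K = 17/6, Plünnecke-Ruzsa bound K³|A| ≈ 136.4722, |3A| = 31, inequality holds.


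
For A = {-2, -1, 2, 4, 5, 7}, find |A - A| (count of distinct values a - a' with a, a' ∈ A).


A - A = {a - a' : a, a' ∈ A}; |A| = 6.
Bounds: 2|A|-1 ≤ |A - A| ≤ |A|² - |A| + 1, i.e. 11 ≤ |A - A| ≤ 31.
Note: 0 ∈ A - A always (from a - a). The set is symmetric: if d ∈ A - A then -d ∈ A - A.
Enumerate nonzero differences d = a - a' with a > a' (then include -d):
Positive differences: {1, 2, 3, 4, 5, 6, 7, 8, 9}
Full difference set: {0} ∪ (positive diffs) ∪ (negative diffs).
|A - A| = 1 + 2·9 = 19 (matches direct enumeration: 19).

|A - A| = 19


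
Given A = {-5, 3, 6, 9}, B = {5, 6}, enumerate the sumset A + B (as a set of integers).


A + B = {a + b : a ∈ A, b ∈ B}.
Enumerate all |A|·|B| = 4·2 = 8 pairs (a, b) and collect distinct sums.
a = -5: -5+5=0, -5+6=1
a = 3: 3+5=8, 3+6=9
a = 6: 6+5=11, 6+6=12
a = 9: 9+5=14, 9+6=15
Collecting distinct sums: A + B = {0, 1, 8, 9, 11, 12, 14, 15}
|A + B| = 8

A + B = {0, 1, 8, 9, 11, 12, 14, 15}


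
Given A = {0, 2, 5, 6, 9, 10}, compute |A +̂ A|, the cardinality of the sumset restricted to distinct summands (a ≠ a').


Restricted sumset: A +̂ A = {a + a' : a ∈ A, a' ∈ A, a ≠ a'}.
Equivalently, take A + A and drop any sum 2a that is achievable ONLY as a + a for a ∈ A (i.e. sums representable only with equal summands).
Enumerate pairs (a, a') with a < a' (symmetric, so each unordered pair gives one sum; this covers all a ≠ a'):
  0 + 2 = 2
  0 + 5 = 5
  0 + 6 = 6
  0 + 9 = 9
  0 + 10 = 10
  2 + 5 = 7
  2 + 6 = 8
  2 + 9 = 11
  2 + 10 = 12
  5 + 6 = 11
  5 + 9 = 14
  5 + 10 = 15
  6 + 9 = 15
  6 + 10 = 16
  9 + 10 = 19
Collected distinct sums: {2, 5, 6, 7, 8, 9, 10, 11, 12, 14, 15, 16, 19}
|A +̂ A| = 13
(Reference bound: |A +̂ A| ≥ 2|A| - 3 for |A| ≥ 2, with |A| = 6 giving ≥ 9.)

|A +̂ A| = 13


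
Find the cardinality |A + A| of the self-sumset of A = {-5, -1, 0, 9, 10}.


A + A = {a + a' : a, a' ∈ A}; |A| = 5.
General bounds: 2|A| - 1 ≤ |A + A| ≤ |A|(|A|+1)/2, i.e. 9 ≤ |A + A| ≤ 15.
Lower bound 2|A|-1 is attained iff A is an arithmetic progression.
Enumerate sums a + a' for a ≤ a' (symmetric, so this suffices):
a = -5: -5+-5=-10, -5+-1=-6, -5+0=-5, -5+9=4, -5+10=5
a = -1: -1+-1=-2, -1+0=-1, -1+9=8, -1+10=9
a = 0: 0+0=0, 0+9=9, 0+10=10
a = 9: 9+9=18, 9+10=19
a = 10: 10+10=20
Distinct sums: {-10, -6, -5, -2, -1, 0, 4, 5, 8, 9, 10, 18, 19, 20}
|A + A| = 14

|A + A| = 14


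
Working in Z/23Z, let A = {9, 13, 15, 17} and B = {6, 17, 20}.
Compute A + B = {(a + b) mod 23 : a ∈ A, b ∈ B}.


Work in Z/23Z: reduce every sum a + b modulo 23.
Enumerate all 12 pairs:
a = 9: 9+6=15, 9+17=3, 9+20=6
a = 13: 13+6=19, 13+17=7, 13+20=10
a = 15: 15+6=21, 15+17=9, 15+20=12
a = 17: 17+6=0, 17+17=11, 17+20=14
Distinct residues collected: {0, 3, 6, 7, 9, 10, 11, 12, 14, 15, 19, 21}
|A + B| = 12 (out of 23 total residues).

A + B = {0, 3, 6, 7, 9, 10, 11, 12, 14, 15, 19, 21}


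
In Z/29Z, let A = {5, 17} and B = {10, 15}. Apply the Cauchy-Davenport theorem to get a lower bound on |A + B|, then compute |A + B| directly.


Cauchy-Davenport: |A + B| ≥ min(p, |A| + |B| - 1) for A, B nonempty in Z/pZ.
|A| = 2, |B| = 2, p = 29.
CD lower bound = min(29, 2 + 2 - 1) = min(29, 3) = 3.
Compute A + B mod 29 directly:
a = 5: 5+10=15, 5+15=20
a = 17: 17+10=27, 17+15=3
A + B = {3, 15, 20, 27}, so |A + B| = 4.
Verify: 4 ≥ 3? Yes ✓.

CD lower bound = 3, actual |A + B| = 4.


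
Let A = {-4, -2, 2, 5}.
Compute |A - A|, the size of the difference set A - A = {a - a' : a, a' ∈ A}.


A - A = {a - a' : a, a' ∈ A}; |A| = 4.
Bounds: 2|A|-1 ≤ |A - A| ≤ |A|² - |A| + 1, i.e. 7 ≤ |A - A| ≤ 13.
Note: 0 ∈ A - A always (from a - a). The set is symmetric: if d ∈ A - A then -d ∈ A - A.
Enumerate nonzero differences d = a - a' with a > a' (then include -d):
Positive differences: {2, 3, 4, 6, 7, 9}
Full difference set: {0} ∪ (positive diffs) ∪ (negative diffs).
|A - A| = 1 + 2·6 = 13 (matches direct enumeration: 13).

|A - A| = 13


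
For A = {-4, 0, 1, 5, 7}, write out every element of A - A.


A - A = {a - a' : a, a' ∈ A}.
Compute a - a' for each ordered pair (a, a'):
a = -4: -4--4=0, -4-0=-4, -4-1=-5, -4-5=-9, -4-7=-11
a = 0: 0--4=4, 0-0=0, 0-1=-1, 0-5=-5, 0-7=-7
a = 1: 1--4=5, 1-0=1, 1-1=0, 1-5=-4, 1-7=-6
a = 5: 5--4=9, 5-0=5, 5-1=4, 5-5=0, 5-7=-2
a = 7: 7--4=11, 7-0=7, 7-1=6, 7-5=2, 7-7=0
Collecting distinct values (and noting 0 appears from a-a):
A - A = {-11, -9, -7, -6, -5, -4, -2, -1, 0, 1, 2, 4, 5, 6, 7, 9, 11}
|A - A| = 17

A - A = {-11, -9, -7, -6, -5, -4, -2, -1, 0, 1, 2, 4, 5, 6, 7, 9, 11}


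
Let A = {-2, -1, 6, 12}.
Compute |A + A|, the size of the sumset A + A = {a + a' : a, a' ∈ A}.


A + A = {a + a' : a, a' ∈ A}; |A| = 4.
General bounds: 2|A| - 1 ≤ |A + A| ≤ |A|(|A|+1)/2, i.e. 7 ≤ |A + A| ≤ 10.
Lower bound 2|A|-1 is attained iff A is an arithmetic progression.
Enumerate sums a + a' for a ≤ a' (symmetric, so this suffices):
a = -2: -2+-2=-4, -2+-1=-3, -2+6=4, -2+12=10
a = -1: -1+-1=-2, -1+6=5, -1+12=11
a = 6: 6+6=12, 6+12=18
a = 12: 12+12=24
Distinct sums: {-4, -3, -2, 4, 5, 10, 11, 12, 18, 24}
|A + A| = 10

|A + A| = 10


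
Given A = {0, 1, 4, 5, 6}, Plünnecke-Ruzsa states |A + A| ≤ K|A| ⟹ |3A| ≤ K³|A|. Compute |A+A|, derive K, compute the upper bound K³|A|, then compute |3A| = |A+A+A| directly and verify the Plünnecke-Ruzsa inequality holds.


|A| = 5.
Step 1: Compute A + A by enumerating all 25 pairs.
A + A = {0, 1, 2, 4, 5, 6, 7, 8, 9, 10, 11, 12}, so |A + A| = 12.
Step 2: Doubling constant K = |A + A|/|A| = 12/5 = 12/5 ≈ 2.4000.
Step 3: Plünnecke-Ruzsa gives |3A| ≤ K³·|A| = (2.4000)³ · 5 ≈ 69.1200.
Step 4: Compute 3A = A + A + A directly by enumerating all triples (a,b,c) ∈ A³; |3A| = 19.
Step 5: Check 19 ≤ 69.1200? Yes ✓.

K = 12/5, Plünnecke-Ruzsa bound K³|A| ≈ 69.1200, |3A| = 19, inequality holds.


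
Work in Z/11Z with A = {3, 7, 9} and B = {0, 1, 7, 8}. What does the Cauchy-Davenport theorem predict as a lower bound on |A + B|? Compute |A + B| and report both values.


Cauchy-Davenport: |A + B| ≥ min(p, |A| + |B| - 1) for A, B nonempty in Z/pZ.
|A| = 3, |B| = 4, p = 11.
CD lower bound = min(11, 3 + 4 - 1) = min(11, 6) = 6.
Compute A + B mod 11 directly:
a = 3: 3+0=3, 3+1=4, 3+7=10, 3+8=0
a = 7: 7+0=7, 7+1=8, 7+7=3, 7+8=4
a = 9: 9+0=9, 9+1=10, 9+7=5, 9+8=6
A + B = {0, 3, 4, 5, 6, 7, 8, 9, 10}, so |A + B| = 9.
Verify: 9 ≥ 6? Yes ✓.

CD lower bound = 6, actual |A + B| = 9.


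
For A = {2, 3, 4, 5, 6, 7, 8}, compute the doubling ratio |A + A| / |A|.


|A| = 7.
Compute A + A by enumerating all 49 pairs.
A + A = {4, 5, 6, 7, 8, 9, 10, 11, 12, 13, 14, 15, 16}, so |A + A| = 13.
K = |A + A| / |A| = 13/7 (already in lowest terms) ≈ 1.8571.
Reference: AP of size 7 gives K = 13/7 ≈ 1.8571; a fully generic set of size 7 gives K ≈ 4.0000.

|A| = 7, |A + A| = 13, K = 13/7.


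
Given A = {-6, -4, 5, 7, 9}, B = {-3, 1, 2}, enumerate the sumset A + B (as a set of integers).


A + B = {a + b : a ∈ A, b ∈ B}.
Enumerate all |A|·|B| = 5·3 = 15 pairs (a, b) and collect distinct sums.
a = -6: -6+-3=-9, -6+1=-5, -6+2=-4
a = -4: -4+-3=-7, -4+1=-3, -4+2=-2
a = 5: 5+-3=2, 5+1=6, 5+2=7
a = 7: 7+-3=4, 7+1=8, 7+2=9
a = 9: 9+-3=6, 9+1=10, 9+2=11
Collecting distinct sums: A + B = {-9, -7, -5, -4, -3, -2, 2, 4, 6, 7, 8, 9, 10, 11}
|A + B| = 14

A + B = {-9, -7, -5, -4, -3, -2, 2, 4, 6, 7, 8, 9, 10, 11}


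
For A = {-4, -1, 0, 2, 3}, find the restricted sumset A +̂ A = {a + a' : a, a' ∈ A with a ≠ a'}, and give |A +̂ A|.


Restricted sumset: A +̂ A = {a + a' : a ∈ A, a' ∈ A, a ≠ a'}.
Equivalently, take A + A and drop any sum 2a that is achievable ONLY as a + a for a ∈ A (i.e. sums representable only with equal summands).
Enumerate pairs (a, a') with a < a' (symmetric, so each unordered pair gives one sum; this covers all a ≠ a'):
  -4 + -1 = -5
  -4 + 0 = -4
  -4 + 2 = -2
  -4 + 3 = -1
  -1 + 0 = -1
  -1 + 2 = 1
  -1 + 3 = 2
  0 + 2 = 2
  0 + 3 = 3
  2 + 3 = 5
Collected distinct sums: {-5, -4, -2, -1, 1, 2, 3, 5}
|A +̂ A| = 8
(Reference bound: |A +̂ A| ≥ 2|A| - 3 for |A| ≥ 2, with |A| = 5 giving ≥ 7.)

|A +̂ A| = 8


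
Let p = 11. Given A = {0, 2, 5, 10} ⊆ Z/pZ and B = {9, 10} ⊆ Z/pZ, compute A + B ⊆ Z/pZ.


Work in Z/11Z: reduce every sum a + b modulo 11.
Enumerate all 8 pairs:
a = 0: 0+9=9, 0+10=10
a = 2: 2+9=0, 2+10=1
a = 5: 5+9=3, 5+10=4
a = 10: 10+9=8, 10+10=9
Distinct residues collected: {0, 1, 3, 4, 8, 9, 10}
|A + B| = 7 (out of 11 total residues).

A + B = {0, 1, 3, 4, 8, 9, 10}


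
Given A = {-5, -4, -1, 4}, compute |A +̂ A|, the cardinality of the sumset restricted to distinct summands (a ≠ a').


Restricted sumset: A +̂ A = {a + a' : a ∈ A, a' ∈ A, a ≠ a'}.
Equivalently, take A + A and drop any sum 2a that is achievable ONLY as a + a for a ∈ A (i.e. sums representable only with equal summands).
Enumerate pairs (a, a') with a < a' (symmetric, so each unordered pair gives one sum; this covers all a ≠ a'):
  -5 + -4 = -9
  -5 + -1 = -6
  -5 + 4 = -1
  -4 + -1 = -5
  -4 + 4 = 0
  -1 + 4 = 3
Collected distinct sums: {-9, -6, -5, -1, 0, 3}
|A +̂ A| = 6
(Reference bound: |A +̂ A| ≥ 2|A| - 3 for |A| ≥ 2, with |A| = 4 giving ≥ 5.)

|A +̂ A| = 6


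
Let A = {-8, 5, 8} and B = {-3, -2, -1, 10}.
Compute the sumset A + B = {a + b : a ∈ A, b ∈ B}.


A + B = {a + b : a ∈ A, b ∈ B}.
Enumerate all |A|·|B| = 3·4 = 12 pairs (a, b) and collect distinct sums.
a = -8: -8+-3=-11, -8+-2=-10, -8+-1=-9, -8+10=2
a = 5: 5+-3=2, 5+-2=3, 5+-1=4, 5+10=15
a = 8: 8+-3=5, 8+-2=6, 8+-1=7, 8+10=18
Collecting distinct sums: A + B = {-11, -10, -9, 2, 3, 4, 5, 6, 7, 15, 18}
|A + B| = 11

A + B = {-11, -10, -9, 2, 3, 4, 5, 6, 7, 15, 18}


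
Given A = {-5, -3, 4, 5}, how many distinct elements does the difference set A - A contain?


A - A = {a - a' : a, a' ∈ A}; |A| = 4.
Bounds: 2|A|-1 ≤ |A - A| ≤ |A|² - |A| + 1, i.e. 7 ≤ |A - A| ≤ 13.
Note: 0 ∈ A - A always (from a - a). The set is symmetric: if d ∈ A - A then -d ∈ A - A.
Enumerate nonzero differences d = a - a' with a > a' (then include -d):
Positive differences: {1, 2, 7, 8, 9, 10}
Full difference set: {0} ∪ (positive diffs) ∪ (negative diffs).
|A - A| = 1 + 2·6 = 13 (matches direct enumeration: 13).

|A - A| = 13


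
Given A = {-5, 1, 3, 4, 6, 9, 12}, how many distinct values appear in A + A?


A + A = {a + a' : a, a' ∈ A}; |A| = 7.
General bounds: 2|A| - 1 ≤ |A + A| ≤ |A|(|A|+1)/2, i.e. 13 ≤ |A + A| ≤ 28.
Lower bound 2|A|-1 is attained iff A is an arithmetic progression.
Enumerate sums a + a' for a ≤ a' (symmetric, so this suffices):
a = -5: -5+-5=-10, -5+1=-4, -5+3=-2, -5+4=-1, -5+6=1, -5+9=4, -5+12=7
a = 1: 1+1=2, 1+3=4, 1+4=5, 1+6=7, 1+9=10, 1+12=13
a = 3: 3+3=6, 3+4=7, 3+6=9, 3+9=12, 3+12=15
a = 4: 4+4=8, 4+6=10, 4+9=13, 4+12=16
a = 6: 6+6=12, 6+9=15, 6+12=18
a = 9: 9+9=18, 9+12=21
a = 12: 12+12=24
Distinct sums: {-10, -4, -2, -1, 1, 2, 4, 5, 6, 7, 8, 9, 10, 12, 13, 15, 16, 18, 21, 24}
|A + A| = 20

|A + A| = 20


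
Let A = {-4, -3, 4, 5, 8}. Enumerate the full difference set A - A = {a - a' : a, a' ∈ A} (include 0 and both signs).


A - A = {a - a' : a, a' ∈ A}.
Compute a - a' for each ordered pair (a, a'):
a = -4: -4--4=0, -4--3=-1, -4-4=-8, -4-5=-9, -4-8=-12
a = -3: -3--4=1, -3--3=0, -3-4=-7, -3-5=-8, -3-8=-11
a = 4: 4--4=8, 4--3=7, 4-4=0, 4-5=-1, 4-8=-4
a = 5: 5--4=9, 5--3=8, 5-4=1, 5-5=0, 5-8=-3
a = 8: 8--4=12, 8--3=11, 8-4=4, 8-5=3, 8-8=0
Collecting distinct values (and noting 0 appears from a-a):
A - A = {-12, -11, -9, -8, -7, -4, -3, -1, 0, 1, 3, 4, 7, 8, 9, 11, 12}
|A - A| = 17

A - A = {-12, -11, -9, -8, -7, -4, -3, -1, 0, 1, 3, 4, 7, 8, 9, 11, 12}


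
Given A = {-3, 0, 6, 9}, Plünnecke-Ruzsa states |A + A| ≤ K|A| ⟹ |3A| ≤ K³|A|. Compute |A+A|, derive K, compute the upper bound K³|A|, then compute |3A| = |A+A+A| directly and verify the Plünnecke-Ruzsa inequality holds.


|A| = 4.
Step 1: Compute A + A by enumerating all 16 pairs.
A + A = {-6, -3, 0, 3, 6, 9, 12, 15, 18}, so |A + A| = 9.
Step 2: Doubling constant K = |A + A|/|A| = 9/4 = 9/4 ≈ 2.2500.
Step 3: Plünnecke-Ruzsa gives |3A| ≤ K³·|A| = (2.2500)³ · 4 ≈ 45.5625.
Step 4: Compute 3A = A + A + A directly by enumerating all triples (a,b,c) ∈ A³; |3A| = 13.
Step 5: Check 13 ≤ 45.5625? Yes ✓.

K = 9/4, Plünnecke-Ruzsa bound K³|A| ≈ 45.5625, |3A| = 13, inequality holds.


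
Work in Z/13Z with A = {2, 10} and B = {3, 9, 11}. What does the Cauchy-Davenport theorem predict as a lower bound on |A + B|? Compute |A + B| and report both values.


Cauchy-Davenport: |A + B| ≥ min(p, |A| + |B| - 1) for A, B nonempty in Z/pZ.
|A| = 2, |B| = 3, p = 13.
CD lower bound = min(13, 2 + 3 - 1) = min(13, 4) = 4.
Compute A + B mod 13 directly:
a = 2: 2+3=5, 2+9=11, 2+11=0
a = 10: 10+3=0, 10+9=6, 10+11=8
A + B = {0, 5, 6, 8, 11}, so |A + B| = 5.
Verify: 5 ≥ 4? Yes ✓.

CD lower bound = 4, actual |A + B| = 5.


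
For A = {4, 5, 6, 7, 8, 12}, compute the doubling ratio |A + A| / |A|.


|A| = 6.
Compute A + A by enumerating all 36 pairs.
A + A = {8, 9, 10, 11, 12, 13, 14, 15, 16, 17, 18, 19, 20, 24}, so |A + A| = 14.
K = |A + A| / |A| = 14/6 = 7/3 ≈ 2.3333.
Reference: AP of size 6 gives K = 11/6 ≈ 1.8333; a fully generic set of size 6 gives K ≈ 3.5000.

|A| = 6, |A + A| = 14, K = 14/6 = 7/3.


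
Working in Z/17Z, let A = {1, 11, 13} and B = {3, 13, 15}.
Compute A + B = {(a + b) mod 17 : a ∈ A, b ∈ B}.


Work in Z/17Z: reduce every sum a + b modulo 17.
Enumerate all 9 pairs:
a = 1: 1+3=4, 1+13=14, 1+15=16
a = 11: 11+3=14, 11+13=7, 11+15=9
a = 13: 13+3=16, 13+13=9, 13+15=11
Distinct residues collected: {4, 7, 9, 11, 14, 16}
|A + B| = 6 (out of 17 total residues).

A + B = {4, 7, 9, 11, 14, 16}


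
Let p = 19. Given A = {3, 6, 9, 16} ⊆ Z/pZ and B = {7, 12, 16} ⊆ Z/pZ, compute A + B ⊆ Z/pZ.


Work in Z/19Z: reduce every sum a + b modulo 19.
Enumerate all 12 pairs:
a = 3: 3+7=10, 3+12=15, 3+16=0
a = 6: 6+7=13, 6+12=18, 6+16=3
a = 9: 9+7=16, 9+12=2, 9+16=6
a = 16: 16+7=4, 16+12=9, 16+16=13
Distinct residues collected: {0, 2, 3, 4, 6, 9, 10, 13, 15, 16, 18}
|A + B| = 11 (out of 19 total residues).

A + B = {0, 2, 3, 4, 6, 9, 10, 13, 15, 16, 18}


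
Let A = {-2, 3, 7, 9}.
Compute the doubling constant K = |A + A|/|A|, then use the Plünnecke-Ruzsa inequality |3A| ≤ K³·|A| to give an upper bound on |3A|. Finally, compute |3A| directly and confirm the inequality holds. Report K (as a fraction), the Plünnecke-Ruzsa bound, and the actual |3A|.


|A| = 4.
Step 1: Compute A + A by enumerating all 16 pairs.
A + A = {-4, 1, 5, 6, 7, 10, 12, 14, 16, 18}, so |A + A| = 10.
Step 2: Doubling constant K = |A + A|/|A| = 10/4 = 10/4 ≈ 2.5000.
Step 3: Plünnecke-Ruzsa gives |3A| ≤ K³·|A| = (2.5000)³ · 4 ≈ 62.5000.
Step 4: Compute 3A = A + A + A directly by enumerating all triples (a,b,c) ∈ A³; |3A| = 19.
Step 5: Check 19 ≤ 62.5000? Yes ✓.

K = 10/4, Plünnecke-Ruzsa bound K³|A| ≈ 62.5000, |3A| = 19, inequality holds.


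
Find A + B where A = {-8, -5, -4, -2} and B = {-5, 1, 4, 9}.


A + B = {a + b : a ∈ A, b ∈ B}.
Enumerate all |A|·|B| = 4·4 = 16 pairs (a, b) and collect distinct sums.
a = -8: -8+-5=-13, -8+1=-7, -8+4=-4, -8+9=1
a = -5: -5+-5=-10, -5+1=-4, -5+4=-1, -5+9=4
a = -4: -4+-5=-9, -4+1=-3, -4+4=0, -4+9=5
a = -2: -2+-5=-7, -2+1=-1, -2+4=2, -2+9=7
Collecting distinct sums: A + B = {-13, -10, -9, -7, -4, -3, -1, 0, 1, 2, 4, 5, 7}
|A + B| = 13

A + B = {-13, -10, -9, -7, -4, -3, -1, 0, 1, 2, 4, 5, 7}


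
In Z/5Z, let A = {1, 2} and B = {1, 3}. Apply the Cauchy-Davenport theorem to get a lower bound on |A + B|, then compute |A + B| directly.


Cauchy-Davenport: |A + B| ≥ min(p, |A| + |B| - 1) for A, B nonempty in Z/pZ.
|A| = 2, |B| = 2, p = 5.
CD lower bound = min(5, 2 + 2 - 1) = min(5, 3) = 3.
Compute A + B mod 5 directly:
a = 1: 1+1=2, 1+3=4
a = 2: 2+1=3, 2+3=0
A + B = {0, 2, 3, 4}, so |A + B| = 4.
Verify: 4 ≥ 3? Yes ✓.

CD lower bound = 3, actual |A + B| = 4.


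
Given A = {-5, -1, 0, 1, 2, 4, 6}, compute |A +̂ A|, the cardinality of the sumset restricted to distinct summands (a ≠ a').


Restricted sumset: A +̂ A = {a + a' : a ∈ A, a' ∈ A, a ≠ a'}.
Equivalently, take A + A and drop any sum 2a that is achievable ONLY as a + a for a ∈ A (i.e. sums representable only with equal summands).
Enumerate pairs (a, a') with a < a' (symmetric, so each unordered pair gives one sum; this covers all a ≠ a'):
  -5 + -1 = -6
  -5 + 0 = -5
  -5 + 1 = -4
  -5 + 2 = -3
  -5 + 4 = -1
  -5 + 6 = 1
  -1 + 0 = -1
  -1 + 1 = 0
  -1 + 2 = 1
  -1 + 4 = 3
  -1 + 6 = 5
  0 + 1 = 1
  0 + 2 = 2
  0 + 4 = 4
  0 + 6 = 6
  1 + 2 = 3
  1 + 4 = 5
  1 + 6 = 7
  2 + 4 = 6
  2 + 6 = 8
  4 + 6 = 10
Collected distinct sums: {-6, -5, -4, -3, -1, 0, 1, 2, 3, 4, 5, 6, 7, 8, 10}
|A +̂ A| = 15
(Reference bound: |A +̂ A| ≥ 2|A| - 3 for |A| ≥ 2, with |A| = 7 giving ≥ 11.)

|A +̂ A| = 15


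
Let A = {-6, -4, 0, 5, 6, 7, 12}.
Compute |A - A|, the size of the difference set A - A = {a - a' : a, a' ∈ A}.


A - A = {a - a' : a, a' ∈ A}; |A| = 7.
Bounds: 2|A|-1 ≤ |A - A| ≤ |A|² - |A| + 1, i.e. 13 ≤ |A - A| ≤ 43.
Note: 0 ∈ A - A always (from a - a). The set is symmetric: if d ∈ A - A then -d ∈ A - A.
Enumerate nonzero differences d = a - a' with a > a' (then include -d):
Positive differences: {1, 2, 4, 5, 6, 7, 9, 10, 11, 12, 13, 16, 18}
Full difference set: {0} ∪ (positive diffs) ∪ (negative diffs).
|A - A| = 1 + 2·13 = 27 (matches direct enumeration: 27).

|A - A| = 27


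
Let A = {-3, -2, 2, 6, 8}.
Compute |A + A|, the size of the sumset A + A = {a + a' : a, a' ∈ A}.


A + A = {a + a' : a, a' ∈ A}; |A| = 5.
General bounds: 2|A| - 1 ≤ |A + A| ≤ |A|(|A|+1)/2, i.e. 9 ≤ |A + A| ≤ 15.
Lower bound 2|A|-1 is attained iff A is an arithmetic progression.
Enumerate sums a + a' for a ≤ a' (symmetric, so this suffices):
a = -3: -3+-3=-6, -3+-2=-5, -3+2=-1, -3+6=3, -3+8=5
a = -2: -2+-2=-4, -2+2=0, -2+6=4, -2+8=6
a = 2: 2+2=4, 2+6=8, 2+8=10
a = 6: 6+6=12, 6+8=14
a = 8: 8+8=16
Distinct sums: {-6, -5, -4, -1, 0, 3, 4, 5, 6, 8, 10, 12, 14, 16}
|A + A| = 14

|A + A| = 14


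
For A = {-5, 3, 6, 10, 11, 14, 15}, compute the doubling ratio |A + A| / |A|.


|A| = 7.
Compute A + A by enumerating all 49 pairs.
A + A = {-10, -2, 1, 5, 6, 9, 10, 12, 13, 14, 16, 17, 18, 20, 21, 22, 24, 25, 26, 28, 29, 30}, so |A + A| = 22.
K = |A + A| / |A| = 22/7 (already in lowest terms) ≈ 3.1429.
Reference: AP of size 7 gives K = 13/7 ≈ 1.8571; a fully generic set of size 7 gives K ≈ 4.0000.

|A| = 7, |A + A| = 22, K = 22/7.


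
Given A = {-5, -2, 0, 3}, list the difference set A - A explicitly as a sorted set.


A - A = {a - a' : a, a' ∈ A}.
Compute a - a' for each ordered pair (a, a'):
a = -5: -5--5=0, -5--2=-3, -5-0=-5, -5-3=-8
a = -2: -2--5=3, -2--2=0, -2-0=-2, -2-3=-5
a = 0: 0--5=5, 0--2=2, 0-0=0, 0-3=-3
a = 3: 3--5=8, 3--2=5, 3-0=3, 3-3=0
Collecting distinct values (and noting 0 appears from a-a):
A - A = {-8, -5, -3, -2, 0, 2, 3, 5, 8}
|A - A| = 9

A - A = {-8, -5, -3, -2, 0, 2, 3, 5, 8}


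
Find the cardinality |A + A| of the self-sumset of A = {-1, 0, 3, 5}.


A + A = {a + a' : a, a' ∈ A}; |A| = 4.
General bounds: 2|A| - 1 ≤ |A + A| ≤ |A|(|A|+1)/2, i.e. 7 ≤ |A + A| ≤ 10.
Lower bound 2|A|-1 is attained iff A is an arithmetic progression.
Enumerate sums a + a' for a ≤ a' (symmetric, so this suffices):
a = -1: -1+-1=-2, -1+0=-1, -1+3=2, -1+5=4
a = 0: 0+0=0, 0+3=3, 0+5=5
a = 3: 3+3=6, 3+5=8
a = 5: 5+5=10
Distinct sums: {-2, -1, 0, 2, 3, 4, 5, 6, 8, 10}
|A + A| = 10

|A + A| = 10


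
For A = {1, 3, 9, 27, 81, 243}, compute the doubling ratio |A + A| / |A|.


|A| = 6.
Compute A + A by enumerating all 36 pairs.
A + A = {2, 4, 6, 10, 12, 18, 28, 30, 36, 54, 82, 84, 90, 108, 162, 244, 246, 252, 270, 324, 486}, so |A + A| = 21.
K = |A + A| / |A| = 21/6 = 7/2 ≈ 3.5000.
Reference: AP of size 6 gives K = 11/6 ≈ 1.8333; a fully generic set of size 6 gives K ≈ 3.5000.

|A| = 6, |A + A| = 21, K = 21/6 = 7/2.


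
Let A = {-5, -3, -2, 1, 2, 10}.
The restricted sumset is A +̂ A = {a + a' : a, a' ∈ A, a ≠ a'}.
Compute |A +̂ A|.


Restricted sumset: A +̂ A = {a + a' : a ∈ A, a' ∈ A, a ≠ a'}.
Equivalently, take A + A and drop any sum 2a that is achievable ONLY as a + a for a ∈ A (i.e. sums representable only with equal summands).
Enumerate pairs (a, a') with a < a' (symmetric, so each unordered pair gives one sum; this covers all a ≠ a'):
  -5 + -3 = -8
  -5 + -2 = -7
  -5 + 1 = -4
  -5 + 2 = -3
  -5 + 10 = 5
  -3 + -2 = -5
  -3 + 1 = -2
  -3 + 2 = -1
  -3 + 10 = 7
  -2 + 1 = -1
  -2 + 2 = 0
  -2 + 10 = 8
  1 + 2 = 3
  1 + 10 = 11
  2 + 10 = 12
Collected distinct sums: {-8, -7, -5, -4, -3, -2, -1, 0, 3, 5, 7, 8, 11, 12}
|A +̂ A| = 14
(Reference bound: |A +̂ A| ≥ 2|A| - 3 for |A| ≥ 2, with |A| = 6 giving ≥ 9.)

|A +̂ A| = 14


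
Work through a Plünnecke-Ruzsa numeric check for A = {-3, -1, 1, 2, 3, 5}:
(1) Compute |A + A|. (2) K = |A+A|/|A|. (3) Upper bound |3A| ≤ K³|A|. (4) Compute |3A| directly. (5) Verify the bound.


|A| = 6.
Step 1: Compute A + A by enumerating all 36 pairs.
A + A = {-6, -4, -2, -1, 0, 1, 2, 3, 4, 5, 6, 7, 8, 10}, so |A + A| = 14.
Step 2: Doubling constant K = |A + A|/|A| = 14/6 = 14/6 ≈ 2.3333.
Step 3: Plünnecke-Ruzsa gives |3A| ≤ K³·|A| = (2.3333)³ · 6 ≈ 76.2222.
Step 4: Compute 3A = A + A + A directly by enumerating all triples (a,b,c) ∈ A³; |3A| = 22.
Step 5: Check 22 ≤ 76.2222? Yes ✓.

K = 14/6, Plünnecke-Ruzsa bound K³|A| ≈ 76.2222, |3A| = 22, inequality holds.


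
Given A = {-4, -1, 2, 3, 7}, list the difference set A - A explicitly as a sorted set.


A - A = {a - a' : a, a' ∈ A}.
Compute a - a' for each ordered pair (a, a'):
a = -4: -4--4=0, -4--1=-3, -4-2=-6, -4-3=-7, -4-7=-11
a = -1: -1--4=3, -1--1=0, -1-2=-3, -1-3=-4, -1-7=-8
a = 2: 2--4=6, 2--1=3, 2-2=0, 2-3=-1, 2-7=-5
a = 3: 3--4=7, 3--1=4, 3-2=1, 3-3=0, 3-7=-4
a = 7: 7--4=11, 7--1=8, 7-2=5, 7-3=4, 7-7=0
Collecting distinct values (and noting 0 appears from a-a):
A - A = {-11, -8, -7, -6, -5, -4, -3, -1, 0, 1, 3, 4, 5, 6, 7, 8, 11}
|A - A| = 17

A - A = {-11, -8, -7, -6, -5, -4, -3, -1, 0, 1, 3, 4, 5, 6, 7, 8, 11}


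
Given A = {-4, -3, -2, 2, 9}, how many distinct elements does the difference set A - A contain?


A - A = {a - a' : a, a' ∈ A}; |A| = 5.
Bounds: 2|A|-1 ≤ |A - A| ≤ |A|² - |A| + 1, i.e. 9 ≤ |A - A| ≤ 21.
Note: 0 ∈ A - A always (from a - a). The set is symmetric: if d ∈ A - A then -d ∈ A - A.
Enumerate nonzero differences d = a - a' with a > a' (then include -d):
Positive differences: {1, 2, 4, 5, 6, 7, 11, 12, 13}
Full difference set: {0} ∪ (positive diffs) ∪ (negative diffs).
|A - A| = 1 + 2·9 = 19 (matches direct enumeration: 19).

|A - A| = 19


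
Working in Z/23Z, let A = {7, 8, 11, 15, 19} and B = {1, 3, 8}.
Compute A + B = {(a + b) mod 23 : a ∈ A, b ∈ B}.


Work in Z/23Z: reduce every sum a + b modulo 23.
Enumerate all 15 pairs:
a = 7: 7+1=8, 7+3=10, 7+8=15
a = 8: 8+1=9, 8+3=11, 8+8=16
a = 11: 11+1=12, 11+3=14, 11+8=19
a = 15: 15+1=16, 15+3=18, 15+8=0
a = 19: 19+1=20, 19+3=22, 19+8=4
Distinct residues collected: {0, 4, 8, 9, 10, 11, 12, 14, 15, 16, 18, 19, 20, 22}
|A + B| = 14 (out of 23 total residues).

A + B = {0, 4, 8, 9, 10, 11, 12, 14, 15, 16, 18, 19, 20, 22}


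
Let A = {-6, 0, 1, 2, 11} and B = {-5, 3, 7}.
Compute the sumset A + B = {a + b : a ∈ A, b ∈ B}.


A + B = {a + b : a ∈ A, b ∈ B}.
Enumerate all |A|·|B| = 5·3 = 15 pairs (a, b) and collect distinct sums.
a = -6: -6+-5=-11, -6+3=-3, -6+7=1
a = 0: 0+-5=-5, 0+3=3, 0+7=7
a = 1: 1+-5=-4, 1+3=4, 1+7=8
a = 2: 2+-5=-3, 2+3=5, 2+7=9
a = 11: 11+-5=6, 11+3=14, 11+7=18
Collecting distinct sums: A + B = {-11, -5, -4, -3, 1, 3, 4, 5, 6, 7, 8, 9, 14, 18}
|A + B| = 14

A + B = {-11, -5, -4, -3, 1, 3, 4, 5, 6, 7, 8, 9, 14, 18}


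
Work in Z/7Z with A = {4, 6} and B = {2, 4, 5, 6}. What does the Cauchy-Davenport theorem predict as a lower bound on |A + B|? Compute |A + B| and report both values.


Cauchy-Davenport: |A + B| ≥ min(p, |A| + |B| - 1) for A, B nonempty in Z/pZ.
|A| = 2, |B| = 4, p = 7.
CD lower bound = min(7, 2 + 4 - 1) = min(7, 5) = 5.
Compute A + B mod 7 directly:
a = 4: 4+2=6, 4+4=1, 4+5=2, 4+6=3
a = 6: 6+2=1, 6+4=3, 6+5=4, 6+6=5
A + B = {1, 2, 3, 4, 5, 6}, so |A + B| = 6.
Verify: 6 ≥ 5? Yes ✓.

CD lower bound = 5, actual |A + B| = 6.


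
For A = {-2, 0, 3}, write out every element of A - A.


A - A = {a - a' : a, a' ∈ A}.
Compute a - a' for each ordered pair (a, a'):
a = -2: -2--2=0, -2-0=-2, -2-3=-5
a = 0: 0--2=2, 0-0=0, 0-3=-3
a = 3: 3--2=5, 3-0=3, 3-3=0
Collecting distinct values (and noting 0 appears from a-a):
A - A = {-5, -3, -2, 0, 2, 3, 5}
|A - A| = 7

A - A = {-5, -3, -2, 0, 2, 3, 5}


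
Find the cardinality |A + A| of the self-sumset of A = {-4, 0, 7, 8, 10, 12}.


A + A = {a + a' : a, a' ∈ A}; |A| = 6.
General bounds: 2|A| - 1 ≤ |A + A| ≤ |A|(|A|+1)/2, i.e. 11 ≤ |A + A| ≤ 21.
Lower bound 2|A|-1 is attained iff A is an arithmetic progression.
Enumerate sums a + a' for a ≤ a' (symmetric, so this suffices):
a = -4: -4+-4=-8, -4+0=-4, -4+7=3, -4+8=4, -4+10=6, -4+12=8
a = 0: 0+0=0, 0+7=7, 0+8=8, 0+10=10, 0+12=12
a = 7: 7+7=14, 7+8=15, 7+10=17, 7+12=19
a = 8: 8+8=16, 8+10=18, 8+12=20
a = 10: 10+10=20, 10+12=22
a = 12: 12+12=24
Distinct sums: {-8, -4, 0, 3, 4, 6, 7, 8, 10, 12, 14, 15, 16, 17, 18, 19, 20, 22, 24}
|A + A| = 19

|A + A| = 19


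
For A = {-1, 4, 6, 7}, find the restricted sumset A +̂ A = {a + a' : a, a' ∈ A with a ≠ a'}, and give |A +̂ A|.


Restricted sumset: A +̂ A = {a + a' : a ∈ A, a' ∈ A, a ≠ a'}.
Equivalently, take A + A and drop any sum 2a that is achievable ONLY as a + a for a ∈ A (i.e. sums representable only with equal summands).
Enumerate pairs (a, a') with a < a' (symmetric, so each unordered pair gives one sum; this covers all a ≠ a'):
  -1 + 4 = 3
  -1 + 6 = 5
  -1 + 7 = 6
  4 + 6 = 10
  4 + 7 = 11
  6 + 7 = 13
Collected distinct sums: {3, 5, 6, 10, 11, 13}
|A +̂ A| = 6
(Reference bound: |A +̂ A| ≥ 2|A| - 3 for |A| ≥ 2, with |A| = 4 giving ≥ 5.)

|A +̂ A| = 6
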